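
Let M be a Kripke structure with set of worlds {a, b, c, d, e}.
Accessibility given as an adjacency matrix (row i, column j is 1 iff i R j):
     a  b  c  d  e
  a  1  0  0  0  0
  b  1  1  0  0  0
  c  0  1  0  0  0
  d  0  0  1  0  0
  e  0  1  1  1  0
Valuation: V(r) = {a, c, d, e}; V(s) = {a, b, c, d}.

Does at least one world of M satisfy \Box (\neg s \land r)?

Let φ = \Box (\neg s \land r). Evaluate φ at each world:
  a (successors {a}): φ is false.
  b (successors {a, b}): φ is false.
  c (successors {b}): φ is false.
  d (successors {c}): φ is false.
  e (successors {b, c, d}): φ is false.
For instance, at a:
  At a: \Box (\neg s \land r) requires \neg s \land r at every successor {a}.
    \neg s \land r fails at a, so \Box (\neg s \land r) is false at a.

No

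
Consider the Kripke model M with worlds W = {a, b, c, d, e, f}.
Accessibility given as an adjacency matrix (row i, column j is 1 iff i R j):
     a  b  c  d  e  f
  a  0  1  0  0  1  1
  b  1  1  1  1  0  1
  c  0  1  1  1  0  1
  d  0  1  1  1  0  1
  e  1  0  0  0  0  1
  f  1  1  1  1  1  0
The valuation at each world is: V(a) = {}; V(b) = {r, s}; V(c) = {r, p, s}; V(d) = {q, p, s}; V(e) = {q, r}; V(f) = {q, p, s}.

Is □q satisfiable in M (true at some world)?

Recall that □ψ holds at a world iff ψ holds at every accessible world, and ◇ψ holds iff ψ holds at some accessible world.
Let φ = □q. Evaluate φ at each world:
  a (successors {b, e, f}): φ is false.
  b (successors {a, b, c, d, f}): φ is false.
  c (successors {b, c, d, f}): φ is false.
  d (successors {b, c, d, f}): φ is false.
  e (successors {a, f}): φ is false.
  f (successors {a, b, c, d, e}): φ is false.
For instance, at f:
  At f: □q requires q at every successor {a, b, c, d, e}.
    q fails at a, so □q is false at f.

No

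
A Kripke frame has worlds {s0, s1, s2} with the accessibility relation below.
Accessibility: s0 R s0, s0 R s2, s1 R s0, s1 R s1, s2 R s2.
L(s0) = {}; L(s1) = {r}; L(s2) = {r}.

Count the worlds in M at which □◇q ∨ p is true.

0

Let φ = □◇q ∨ p. Evaluate φ at each world:
  s0 (successors {s0, s2}): φ is false.
  s1 (successors {s0, s1}): φ is false.
  s2 (successors {s2}): φ is false.
For instance, at s1:
  At s1: □◇q is false, p is false, so □◇q ∨ p is false.
    At s1: □◇q requires ◇q at every successor {s0, s1}.
      ◇q fails at s0, so □◇q is false at s1.
Satisfying worlds: none.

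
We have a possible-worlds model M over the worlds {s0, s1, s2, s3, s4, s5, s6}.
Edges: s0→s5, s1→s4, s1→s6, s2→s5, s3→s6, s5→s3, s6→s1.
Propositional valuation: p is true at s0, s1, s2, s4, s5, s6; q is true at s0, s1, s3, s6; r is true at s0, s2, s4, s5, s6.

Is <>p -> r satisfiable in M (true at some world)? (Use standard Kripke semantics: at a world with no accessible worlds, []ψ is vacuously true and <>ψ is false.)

Recall that <>ψ holds at a world iff ψ holds at some accessible world.
Let φ = <>p -> r. Evaluate φ at each world:
  s0 (successors {s5}): φ is true.
  s1 (successors {s4, s6}): φ is false.
  s2 (successors {s5}): φ is true.
  s3 (successors {s6}): φ is false.
  s4 (successors ∅): φ is true.
  s5 (successors {s3}): φ is true.
  s6 (successors {s1}): φ is true.
Detail at s0 (witness):
  At s0: <>p is true, r is true, so <>p -> r is true.
    At s0: <>p requires p at some successor in {s5}.
      p holds at s5, so <>p is true at s0.

Yes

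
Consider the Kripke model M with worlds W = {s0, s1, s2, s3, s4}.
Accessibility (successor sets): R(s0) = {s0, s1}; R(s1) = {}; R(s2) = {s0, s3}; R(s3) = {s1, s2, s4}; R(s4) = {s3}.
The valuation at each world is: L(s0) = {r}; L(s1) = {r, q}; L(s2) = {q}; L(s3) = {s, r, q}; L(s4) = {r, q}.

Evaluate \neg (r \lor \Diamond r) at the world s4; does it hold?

No

At s4: r \lor \Diamond r is true, so \neg (r \lor \Diamond r) is false.
  At s4: r is true, \Diamond r is true, so r \lor \Diamond r is true.
    At s4: \Diamond r requires r at some successor in {s3}.
      r holds at s3, so \Diamond r is true at s4.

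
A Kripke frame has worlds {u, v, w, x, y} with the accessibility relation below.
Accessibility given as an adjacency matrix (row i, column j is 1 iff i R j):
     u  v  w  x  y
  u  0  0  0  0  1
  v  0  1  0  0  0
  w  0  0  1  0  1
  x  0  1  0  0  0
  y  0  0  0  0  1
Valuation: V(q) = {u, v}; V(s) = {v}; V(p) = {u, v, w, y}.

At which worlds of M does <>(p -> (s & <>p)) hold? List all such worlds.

v, x

Let φ = <>(p -> (s & <>p)). Evaluate φ at each world:
  u (successors {y}): φ is false.
  v (successors {v}): φ is true.
  w (successors {w, y}): φ is false.
  x (successors {v}): φ is true.
  y (successors {y}): φ is false.
For instance, at u:
  At u: <>(p -> (s & <>p)) requires p -> (s & <>p) at some successor in {y}.
    At y: p -> (s & <>p) is false.
  So <>(p -> (s & <>p)) is false at u.
Satisfying worlds: {v, x}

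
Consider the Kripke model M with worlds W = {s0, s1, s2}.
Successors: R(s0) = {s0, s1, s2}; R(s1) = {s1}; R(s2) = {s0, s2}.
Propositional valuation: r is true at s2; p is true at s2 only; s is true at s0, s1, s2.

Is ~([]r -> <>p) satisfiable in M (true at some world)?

Let φ = ~([]r -> <>p). Evaluate φ at each world:
  s0 (successors {s0, s1, s2}): φ is false.
  s1 (successors {s1}): φ is false.
  s2 (successors {s0, s2}): φ is false.
For instance, at s2:
  At s2: []r -> <>p is true, so ~([]r -> <>p) is false.
    At s2: []r is false, <>p is true, so []r -> <>p is true.
      At s2: []r requires r at every successor {s0, s2}.
        r fails at s0, so []r is false at s2.
      At s2: <>p requires p at some successor in {s0, s2}.
        p holds at s2, so <>p is true at s2.

No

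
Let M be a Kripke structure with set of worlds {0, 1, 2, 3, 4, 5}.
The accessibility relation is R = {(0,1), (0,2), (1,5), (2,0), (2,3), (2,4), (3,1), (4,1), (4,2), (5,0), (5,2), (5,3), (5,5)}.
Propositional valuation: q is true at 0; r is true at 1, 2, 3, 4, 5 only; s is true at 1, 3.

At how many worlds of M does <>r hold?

Let φ = <>r. Evaluate φ at each world:
  0 (successors {1, 2}): φ is true.
  1 (successors {5}): φ is true.
  2 (successors {0, 3, 4}): φ is true.
  3 (successors {1}): φ is true.
  4 (successors {1, 2}): φ is true.
  5 (successors {0, 2, 3, 5}): φ is true.
For instance, at 1:
  At 1: <>r requires r at some successor in {5}.
    r holds at 5, so <>r is true at 1.
Satisfying worlds: {0, 1, 2, 3, 4, 5}

6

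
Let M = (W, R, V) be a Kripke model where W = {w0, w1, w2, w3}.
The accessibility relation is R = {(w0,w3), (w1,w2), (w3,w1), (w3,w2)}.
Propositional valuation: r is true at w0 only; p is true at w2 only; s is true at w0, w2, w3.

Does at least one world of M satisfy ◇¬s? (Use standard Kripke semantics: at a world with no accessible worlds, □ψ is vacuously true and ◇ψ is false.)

Let φ = ◇¬s. Evaluate φ at each world:
  w0 (successors {w3}): φ is false.
  w1 (successors {w2}): φ is false.
  w2 (successors ∅): φ is false.
  w3 (successors {w1, w2}): φ is true.
Detail at w3 (witness):
  At w3: ◇¬s requires ¬s at some successor in {w1, w2}.
    ¬s holds at w1, so ◇¬s is true at w3.

Yes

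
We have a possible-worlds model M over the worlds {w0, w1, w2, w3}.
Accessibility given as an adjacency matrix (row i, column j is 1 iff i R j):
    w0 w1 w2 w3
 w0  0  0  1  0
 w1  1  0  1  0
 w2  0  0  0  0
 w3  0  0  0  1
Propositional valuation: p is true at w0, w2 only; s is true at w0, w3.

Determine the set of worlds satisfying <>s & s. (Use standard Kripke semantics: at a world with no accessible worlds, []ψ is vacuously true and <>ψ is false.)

w3

Let φ = <>s & s. Evaluate φ at each world:
  w0 (successors {w2}): φ is false.
  w1 (successors {w0, w2}): φ is false.
  w2 (successors ∅): φ is false.
  w3 (successors {w3}): φ is true.
For instance, at w1:
  At w1: <>s is true, s is false, so <>s & s is false.
    At w1: <>s requires s at some successor in {w0, w2}.
      s holds at w0, so <>s is true at w1.
Satisfying worlds: {w3}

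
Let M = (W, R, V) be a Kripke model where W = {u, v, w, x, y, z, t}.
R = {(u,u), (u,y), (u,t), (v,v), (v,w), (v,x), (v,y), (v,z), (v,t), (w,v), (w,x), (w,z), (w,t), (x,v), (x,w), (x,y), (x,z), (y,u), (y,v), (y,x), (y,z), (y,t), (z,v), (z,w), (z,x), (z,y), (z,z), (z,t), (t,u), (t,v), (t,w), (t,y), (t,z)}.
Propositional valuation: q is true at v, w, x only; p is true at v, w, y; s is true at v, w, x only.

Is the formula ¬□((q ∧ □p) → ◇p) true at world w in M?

No

At w: □((q ∧ □p) → ◇p) is true, so ¬□((q ∧ □p) → ◇p) is false.
  At w: □((q ∧ □p) → ◇p) requires (q ∧ □p) → ◇p at every successor {v, x, z, t}.
    At v: (q ∧ □p) → ◇p is true.
    At x: (q ∧ □p) → ◇p is true.
    At z: (q ∧ □p) → ◇p is true.
    At t: (q ∧ □p) → ◇p is true.
  So □((q ∧ □p) → ◇p) is true at w.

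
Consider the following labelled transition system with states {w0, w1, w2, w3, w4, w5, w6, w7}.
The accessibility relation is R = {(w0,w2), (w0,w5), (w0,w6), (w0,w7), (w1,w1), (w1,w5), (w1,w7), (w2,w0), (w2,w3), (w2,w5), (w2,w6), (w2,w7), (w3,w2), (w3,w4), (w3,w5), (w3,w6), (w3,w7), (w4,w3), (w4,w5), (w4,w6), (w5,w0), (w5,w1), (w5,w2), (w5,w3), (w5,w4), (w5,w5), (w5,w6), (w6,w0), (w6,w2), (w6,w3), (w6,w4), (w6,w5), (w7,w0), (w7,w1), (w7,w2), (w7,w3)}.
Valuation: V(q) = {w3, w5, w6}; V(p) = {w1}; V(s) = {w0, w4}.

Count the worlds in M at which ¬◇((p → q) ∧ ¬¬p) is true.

8

Let φ = ¬◇((p → q) ∧ ¬¬p). Evaluate φ at each world:
  w0 (successors {w2, w5, w6, w7}): φ is true.
  w1 (successors {w1, w5, w7}): φ is true.
  w2 (successors {w0, w3, w5, w6, w7}): φ is true.
  w3 (successors {w2, w4, w5, w6, w7}): φ is true.
  w4 (successors {w3, w5, w6}): φ is true.
  w5 (successors {w0, w1, w2, w3, w4, w5, w6}): φ is true.
  w6 (successors {w0, w2, w3, w4, w5}): φ is true.
  w7 (successors {w0, w1, w2, w3}): φ is true.
For instance, at w6:
  At w6: ◇((p → q) ∧ ¬¬p) is false, so ¬◇((p → q) ∧ ¬¬p) is true.
    At w6: ◇((p → q) ∧ ¬¬p) requires (p → q) ∧ ¬¬p at some successor in {w0, w2, w3, w4, w5}.
      At w0: (p → q) ∧ ¬¬p is false.
      At w2: (p → q) ∧ ¬¬p is false.
      At w3: (p → q) ∧ ¬¬p is false.
      At w4: (p → q) ∧ ¬¬p is false.
      At w5: (p → q) ∧ ¬¬p is false.
    So ◇((p → q) ∧ ¬¬p) is false at w6.
Satisfying worlds: {w0, w1, w2, w3, w4, w5, w6, w7}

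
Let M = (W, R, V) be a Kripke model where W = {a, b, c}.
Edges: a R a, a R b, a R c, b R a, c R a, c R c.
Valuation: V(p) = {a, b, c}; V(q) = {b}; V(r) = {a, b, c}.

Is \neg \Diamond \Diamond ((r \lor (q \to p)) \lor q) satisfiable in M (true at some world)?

No

Let φ = \neg \Diamond \Diamond ((r \lor (q \to p)) \lor q). Evaluate φ at each world:
  a (successors {a, b, c}): φ is false.
  b (successors {a}): φ is false.
  c (successors {a, c}): φ is false.
For instance, at a:
  At a: \Diamond \Diamond ((r \lor (q \to p)) \lor q) is true, so \neg \Diamond \Diamond ((r \lor (q \to p)) \lor q) is false.
    At a: \Diamond \Diamond ((r \lor (q \to p)) \lor q) requires \Diamond ((r \lor (q \to p)) \lor q) at some successor in {a, b, c}.
      \Diamond ((r \lor (q \to p)) \lor q) holds at a, so \Diamond \Diamond ((r \lor (q \to p)) \lor q) is true at a.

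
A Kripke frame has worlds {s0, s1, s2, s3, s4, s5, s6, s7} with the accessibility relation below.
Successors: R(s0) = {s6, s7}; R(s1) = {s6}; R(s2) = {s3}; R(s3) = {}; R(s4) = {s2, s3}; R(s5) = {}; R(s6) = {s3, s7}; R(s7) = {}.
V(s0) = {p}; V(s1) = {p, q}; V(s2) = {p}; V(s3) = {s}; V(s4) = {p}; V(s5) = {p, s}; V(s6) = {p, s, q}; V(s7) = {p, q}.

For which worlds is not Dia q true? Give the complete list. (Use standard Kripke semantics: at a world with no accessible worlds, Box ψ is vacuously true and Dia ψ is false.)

s2, s3, s4, s5, s7

Let φ = not Dia q. Evaluate φ at each world:
  s0 (successors {s6, s7}): φ is false.
  s1 (successors {s6}): φ is false.
  s2 (successors {s3}): φ is true.
  s3 (successors ∅): φ is true.
  s4 (successors {s2, s3}): φ is true.
  s5 (successors ∅): φ is true.
  s6 (successors {s3, s7}): φ is false.
  s7 (successors ∅): φ is true.
For instance, at s4:
  At s4: Dia q is false, so not Dia q is true.
    At s4: Dia q requires q at some successor in {s2, s3}.
      At s2: q is false.
      At s3: q is false.
    So Dia q is false at s4.
Satisfying worlds: {s2, s3, s4, s5, s7}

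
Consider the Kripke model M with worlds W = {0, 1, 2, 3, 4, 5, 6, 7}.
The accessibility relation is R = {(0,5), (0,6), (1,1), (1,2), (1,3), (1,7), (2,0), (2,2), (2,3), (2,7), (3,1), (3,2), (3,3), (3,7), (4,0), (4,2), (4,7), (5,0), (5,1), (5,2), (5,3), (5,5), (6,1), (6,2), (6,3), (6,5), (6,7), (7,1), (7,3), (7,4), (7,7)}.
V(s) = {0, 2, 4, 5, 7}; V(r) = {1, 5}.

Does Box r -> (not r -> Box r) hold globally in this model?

Let φ = Box r -> (not r -> Box r). Evaluate φ at each world:
  0 (successors {5, 6}): φ is true.
  1 (successors {1, 2, 3, 7}): φ is true.
  2 (successors {0, 2, 3, 7}): φ is true.
  3 (successors {1, 2, 3, 7}): φ is true.
  4 (successors {0, 2, 7}): φ is true.
  5 (successors {0, 1, 2, 3, 5}): φ is true.
  6 (successors {1, 2, 3, 5, 7}): φ is true.
  7 (successors {1, 3, 4, 7}): φ is true.
For instance, at 2:
  At 2: Box r is false, not r -> Box r is false, so Box r -> (not r -> Box r) is true.
    At 2: Box r requires r at every successor {0, 2, 3, 7}.
      r fails at 0, so Box r is false at 2.
    At 2: not r is true, Box r is false, so not r -> Box r is false.
      At 2: Box r requires r at every successor {0, 2, 3, 7}.
        r fails at 0, so Box r is false at 2.

Yes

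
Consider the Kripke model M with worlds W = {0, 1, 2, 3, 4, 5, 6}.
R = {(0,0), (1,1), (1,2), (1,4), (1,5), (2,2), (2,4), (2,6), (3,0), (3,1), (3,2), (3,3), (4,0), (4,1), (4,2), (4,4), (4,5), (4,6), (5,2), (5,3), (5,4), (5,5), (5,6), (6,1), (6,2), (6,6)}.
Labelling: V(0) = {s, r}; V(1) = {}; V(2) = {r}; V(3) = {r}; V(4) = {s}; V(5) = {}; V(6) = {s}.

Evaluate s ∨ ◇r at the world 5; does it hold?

Yes

Recall that ◇ψ holds at a world iff ψ holds at some accessible world.
At 5: s is false, ◇r is true, so s ∨ ◇r is true.
  At 5: ◇r requires r at some successor in {2, 3, 4, 5, 6}.
    r holds at 2, so ◇r is true at 5.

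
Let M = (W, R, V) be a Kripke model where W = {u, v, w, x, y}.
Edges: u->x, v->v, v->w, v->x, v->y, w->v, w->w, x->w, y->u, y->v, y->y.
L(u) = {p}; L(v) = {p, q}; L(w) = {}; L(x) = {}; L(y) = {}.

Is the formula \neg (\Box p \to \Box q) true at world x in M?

No

At x: \Box p \to \Box q is true, so \neg (\Box p \to \Box q) is false.
  At x: \Box p is false, \Box q is false, so \Box p \to \Box q is true.
    At x: \Box p requires p at every successor {w}.
      p fails at w, so \Box p is false at x.
    At x: \Box q requires q at every successor {w}.
      q fails at w, so \Box q is false at x.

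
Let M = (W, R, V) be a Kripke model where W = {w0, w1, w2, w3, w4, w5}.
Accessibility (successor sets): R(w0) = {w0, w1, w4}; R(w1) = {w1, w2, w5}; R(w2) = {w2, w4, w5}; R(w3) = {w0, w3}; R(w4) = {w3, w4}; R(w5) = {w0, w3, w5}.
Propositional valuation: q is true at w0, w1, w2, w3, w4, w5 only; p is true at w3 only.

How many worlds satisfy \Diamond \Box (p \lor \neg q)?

0

Recall that \Box ψ holds at a world iff ψ holds at every accessible world, and \Diamond ψ holds iff ψ holds at some accessible world.
Let φ = \Diamond \Box (p \lor \neg q). Evaluate φ at each world:
  w0 (successors {w0, w1, w4}): φ is false.
  w1 (successors {w1, w2, w5}): φ is false.
  w2 (successors {w2, w4, w5}): φ is false.
  w3 (successors {w0, w3}): φ is false.
  w4 (successors {w3, w4}): φ is false.
  w5 (successors {w0, w3, w5}): φ is false.
For instance, at w4:
  At w4: \Diamond \Box (p \lor \neg q) requires \Box (p \lor \neg q) at some successor in {w3, w4}.
    At w3: \Box (p \lor \neg q) is false.
    At w4: \Box (p \lor \neg q) is false.
  So \Diamond \Box (p \lor \neg q) is false at w4.
Satisfying worlds: none.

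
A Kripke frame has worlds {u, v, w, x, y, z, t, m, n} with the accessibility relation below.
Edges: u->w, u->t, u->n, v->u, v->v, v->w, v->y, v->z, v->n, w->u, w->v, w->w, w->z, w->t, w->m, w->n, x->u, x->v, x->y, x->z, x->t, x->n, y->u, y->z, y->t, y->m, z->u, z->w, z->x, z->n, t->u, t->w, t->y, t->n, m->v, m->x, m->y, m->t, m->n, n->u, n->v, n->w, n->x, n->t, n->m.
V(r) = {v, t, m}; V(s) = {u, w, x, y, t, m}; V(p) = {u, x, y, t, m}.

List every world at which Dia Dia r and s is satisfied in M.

u, w, x, y, t, m

Let φ = Dia Dia r and s. Evaluate φ at each world:
  u (successors {w, t, n}): φ is true.
  v (successors {u, v, w, y, z, n}): φ is false.
  w (successors {u, v, w, z, t, m, n}): φ is true.
  x (successors {u, v, y, z, t, n}): φ is true.
  y (successors {u, z, t, m}): φ is true.
  z (successors {u, w, x, n}): φ is false.
  t (successors {u, w, y, n}): φ is true.
  m (successors {v, x, y, t, n}): φ is true.
  n (successors {u, v, w, x, t, m}): φ is false.
For instance, at u:
  At u: Dia Dia r is true, s is true, so Dia Dia r and s is true.
    At u: Dia Dia r requires Dia r at some successor in {w, t, n}.
      Dia r holds at w, so Dia Dia r is true at u.
Satisfying worlds: {u, w, x, y, t, m}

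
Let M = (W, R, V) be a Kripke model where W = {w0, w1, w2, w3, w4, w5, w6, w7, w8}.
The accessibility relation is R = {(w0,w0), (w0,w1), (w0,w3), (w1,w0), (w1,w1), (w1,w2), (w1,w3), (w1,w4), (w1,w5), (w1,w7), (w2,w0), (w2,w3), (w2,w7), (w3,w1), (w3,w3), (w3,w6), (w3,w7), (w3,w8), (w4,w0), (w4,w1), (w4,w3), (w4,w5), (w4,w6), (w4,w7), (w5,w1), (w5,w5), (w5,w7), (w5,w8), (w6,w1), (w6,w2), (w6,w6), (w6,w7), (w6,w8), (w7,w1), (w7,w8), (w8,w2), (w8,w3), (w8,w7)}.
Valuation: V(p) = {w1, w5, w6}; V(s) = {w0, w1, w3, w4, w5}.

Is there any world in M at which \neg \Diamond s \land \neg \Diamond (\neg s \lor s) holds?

No

Recall that \Diamond ψ holds at a world iff ψ holds at some accessible world.
Let φ = \neg \Diamond s \land \neg \Diamond (\neg s \lor s). Evaluate φ at each world:
  w0 (successors {w0, w1, w3}): φ is false.
  w1 (successors {w0, w1, w2, w3, w4, w5, w7}): φ is false.
  w2 (successors {w0, w3, w7}): φ is false.
  w3 (successors {w1, w3, w6, w7, w8}): φ is false.
  w4 (successors {w0, w1, w3, w5, w6, w7}): φ is false.
  w5 (successors {w1, w5, w7, w8}): φ is false.
  w6 (successors {w1, w2, w6, w7, w8}): φ is false.
  w7 (successors {w1, w8}): φ is false.
  w8 (successors {w2, w3, w7}): φ is false.
For instance, at w6:
  At w6: \neg \Diamond s is false, \neg \Diamond (\neg s \lor s) is false, so \neg \Diamond s \land \neg \Diamond (\neg s \lor s) is false.
    At w6: \Diamond s is true, so \neg \Diamond s is false.
      At w6: \Diamond s requires s at some successor in {w1, w2, w6, w7, w8}.
        s holds at w1, so \Diamond s is true at w6.
    At w6: \Diamond (\neg s \lor s) is true, so \neg \Diamond (\neg s \lor s) is false.
      At w6: \Diamond (\neg s \lor s) requires \neg s \lor s at some successor in {w1, w2, w6, w7, w8}.
        \neg s \lor s holds at w1, so \Diamond (\neg s \lor s) is true at w6.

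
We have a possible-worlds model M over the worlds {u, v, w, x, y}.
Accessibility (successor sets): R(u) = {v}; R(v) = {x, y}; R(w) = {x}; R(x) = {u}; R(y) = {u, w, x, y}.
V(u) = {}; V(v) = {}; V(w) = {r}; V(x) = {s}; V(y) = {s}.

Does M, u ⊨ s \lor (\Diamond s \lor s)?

At u: s is false, \Diamond s \lor s is false, so s \lor (\Diamond s \lor s) is false.
  At u: \Diamond s is false, s is false, so \Diamond s \lor s is false.
    At u: \Diamond s requires s at some successor in {v}.
      At v: s is false.
    So \Diamond s is false at u.

No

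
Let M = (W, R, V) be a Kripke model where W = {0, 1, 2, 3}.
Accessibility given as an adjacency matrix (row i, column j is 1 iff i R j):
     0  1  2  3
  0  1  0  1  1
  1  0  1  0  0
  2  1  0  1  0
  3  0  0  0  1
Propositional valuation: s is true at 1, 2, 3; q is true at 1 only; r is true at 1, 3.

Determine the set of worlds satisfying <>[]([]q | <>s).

Let φ = <>[]([]q | <>s). Evaluate φ at each world:
  0 (successors {0, 2, 3}): φ is true.
  1 (successors {1}): φ is true.
  2 (successors {0, 2}): φ is true.
  3 (successors {3}): φ is true.
For instance, at 0:
  At 0: <>[]([]q | <>s) requires []([]q | <>s) at some successor in {0, 2, 3}.
    []([]q | <>s) holds at 0, so <>[]([]q | <>s) is true at 0.
      At 0: []([]q | <>s) requires []q | <>s at every successor {0, 2, 3}.
        At 0: []q | <>s is true.
        At 2: []q | <>s is true.
        At 3: []q | <>s is true.
      So []([]q | <>s) is true at 0.
Satisfying worlds: {0, 1, 2, 3}

0, 1, 2, 3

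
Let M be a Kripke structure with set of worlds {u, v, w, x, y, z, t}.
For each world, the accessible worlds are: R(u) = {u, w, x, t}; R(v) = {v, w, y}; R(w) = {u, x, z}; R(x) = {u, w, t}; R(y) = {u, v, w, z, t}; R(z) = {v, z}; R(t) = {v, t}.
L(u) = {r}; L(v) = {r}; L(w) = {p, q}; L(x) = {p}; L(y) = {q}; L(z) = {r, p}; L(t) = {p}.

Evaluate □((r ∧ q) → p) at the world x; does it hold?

Yes

Recall that □ψ holds at a world iff ψ holds at every accessible world, and ◇ψ holds iff ψ holds at some accessible world.
At x: □((r ∧ q) → p) requires (r ∧ q) → p at every successor {u, w, t}.
  At u: (r ∧ q) → p is true.
  At w: (r ∧ q) → p is true.
  At t: (r ∧ q) → p is true.
So □((r ∧ q) → p) is true at x.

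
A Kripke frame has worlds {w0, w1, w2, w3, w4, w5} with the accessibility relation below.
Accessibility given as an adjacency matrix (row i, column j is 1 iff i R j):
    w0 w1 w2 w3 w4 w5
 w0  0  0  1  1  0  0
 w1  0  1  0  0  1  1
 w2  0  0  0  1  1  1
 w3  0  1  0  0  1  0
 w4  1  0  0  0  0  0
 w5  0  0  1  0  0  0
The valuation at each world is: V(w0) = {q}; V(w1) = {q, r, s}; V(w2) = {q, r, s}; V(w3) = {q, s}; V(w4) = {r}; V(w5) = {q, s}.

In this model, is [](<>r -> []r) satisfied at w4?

At w4: [](<>r -> []r) requires <>r -> []r at every successor {w0}.
  <>r -> []r fails at w0, so [](<>r -> []r) is false at w4.
    At w0: <>r is true, []r is false, so <>r -> []r is false.
      At w0: <>r requires r at some successor in {w2, w3}.
        r holds at w2, so <>r is true at w0.
      At w0: []r requires r at every successor {w2, w3}.
        r fails at w3, so []r is false at w0.

No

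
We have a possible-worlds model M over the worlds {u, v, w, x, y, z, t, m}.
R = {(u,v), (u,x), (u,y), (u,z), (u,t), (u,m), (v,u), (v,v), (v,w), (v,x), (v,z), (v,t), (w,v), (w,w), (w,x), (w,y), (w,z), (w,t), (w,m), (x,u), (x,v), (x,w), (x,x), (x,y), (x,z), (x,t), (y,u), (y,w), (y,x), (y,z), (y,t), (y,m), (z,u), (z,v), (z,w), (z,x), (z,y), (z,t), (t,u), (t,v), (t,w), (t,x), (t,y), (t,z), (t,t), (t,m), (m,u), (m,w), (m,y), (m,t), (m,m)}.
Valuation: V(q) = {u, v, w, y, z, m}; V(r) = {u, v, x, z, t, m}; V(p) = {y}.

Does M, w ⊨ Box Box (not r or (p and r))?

Recall that Box ψ holds at a world iff ψ holds at every accessible world, and Dia ψ holds iff ψ holds at some accessible world.
At w: Box Box (not r or (p and r)) requires Box (not r or (p and r)) at every successor {v, w, x, y, z, t, m}.
  Box (not r or (p and r)) fails at v, so Box Box (not r or (p and r)) is false at w.
    At v: Box (not r or (p and r)) requires not r or (p and r) at every successor {u, v, w, x, z, t}.
      not r or (p and r) fails at u, so Box (not r or (p and r)) is false at v.

No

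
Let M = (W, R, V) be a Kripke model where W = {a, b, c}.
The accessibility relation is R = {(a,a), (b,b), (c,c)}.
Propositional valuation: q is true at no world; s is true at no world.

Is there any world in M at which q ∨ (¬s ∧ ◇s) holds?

No

Let φ = q ∨ (¬s ∧ ◇s). Evaluate φ at each world:
  a (successors {a}): φ is false.
  b (successors {b}): φ is false.
  c (successors {c}): φ is false.
For instance, at b:
  At b: q is false, ¬s ∧ ◇s is false, so q ∨ (¬s ∧ ◇s) is false.
    At b: ¬s is true, ◇s is false, so ¬s ∧ ◇s is false.
      At b: ◇s requires s at some successor in {b}.
        At b: s is false.
      So ◇s is false at b.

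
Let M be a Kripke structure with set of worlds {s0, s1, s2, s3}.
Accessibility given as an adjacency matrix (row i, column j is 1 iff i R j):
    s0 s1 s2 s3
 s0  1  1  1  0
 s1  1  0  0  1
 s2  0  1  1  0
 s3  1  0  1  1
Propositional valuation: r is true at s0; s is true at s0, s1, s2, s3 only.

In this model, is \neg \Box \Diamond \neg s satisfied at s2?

At s2: \Box \Diamond \neg s is false, so \neg \Box \Diamond \neg s is true.
  At s2: \Box \Diamond \neg s requires \Diamond \neg s at every successor {s1, s2}.
    \Diamond \neg s fails at s1, so \Box \Diamond \neg s is false at s2.
      At s1: \Diamond \neg s requires \neg s at some successor in {s0, s3}.
        At s0: \neg s is false.
        At s3: \neg s is false.
      So \Diamond \neg s is false at s1.

Yes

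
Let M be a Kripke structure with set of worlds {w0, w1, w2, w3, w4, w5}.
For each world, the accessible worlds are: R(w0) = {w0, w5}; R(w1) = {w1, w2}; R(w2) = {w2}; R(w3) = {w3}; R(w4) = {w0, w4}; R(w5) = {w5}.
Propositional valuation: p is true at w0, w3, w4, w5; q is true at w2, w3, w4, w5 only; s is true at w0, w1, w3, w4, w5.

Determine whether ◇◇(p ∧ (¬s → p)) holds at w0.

Yes

At w0: ◇◇(p ∧ (¬s → p)) requires ◇(p ∧ (¬s → p)) at some successor in {w0, w5}.
  ◇(p ∧ (¬s → p)) holds at w0, so ◇◇(p ∧ (¬s → p)) is true at w0.
    At w0: ◇(p ∧ (¬s → p)) requires p ∧ (¬s → p) at some successor in {w0, w5}.
      p ∧ (¬s → p) holds at w0, so ◇(p ∧ (¬s → p)) is true at w0.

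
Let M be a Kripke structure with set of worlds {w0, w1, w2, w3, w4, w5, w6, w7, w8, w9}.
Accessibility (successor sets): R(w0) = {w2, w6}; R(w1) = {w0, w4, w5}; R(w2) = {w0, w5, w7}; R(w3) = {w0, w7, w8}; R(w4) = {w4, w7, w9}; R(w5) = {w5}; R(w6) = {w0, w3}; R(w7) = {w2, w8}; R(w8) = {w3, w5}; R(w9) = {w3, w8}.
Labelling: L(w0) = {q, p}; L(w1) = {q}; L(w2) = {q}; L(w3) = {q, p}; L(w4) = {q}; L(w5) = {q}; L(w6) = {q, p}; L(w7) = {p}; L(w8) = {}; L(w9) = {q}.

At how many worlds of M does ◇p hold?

Let φ = ◇p. Evaluate φ at each world:
  w0 (successors {w2, w6}): φ is true.
  w1 (successors {w0, w4, w5}): φ is true.
  w2 (successors {w0, w5, w7}): φ is true.
  w3 (successors {w0, w7, w8}): φ is true.
  w4 (successors {w4, w7, w9}): φ is true.
  w5 (successors {w5}): φ is false.
  w6 (successors {w0, w3}): φ is true.
  w7 (successors {w2, w8}): φ is false.
  w8 (successors {w3, w5}): φ is true.
  w9 (successors {w3, w8}): φ is true.
For instance, at w4:
  At w4: ◇p requires p at some successor in {w4, w7, w9}.
    p holds at w7, so ◇p is true at w4.
Satisfying worlds: {w0, w1, w2, w3, w4, w6, w8, w9}

8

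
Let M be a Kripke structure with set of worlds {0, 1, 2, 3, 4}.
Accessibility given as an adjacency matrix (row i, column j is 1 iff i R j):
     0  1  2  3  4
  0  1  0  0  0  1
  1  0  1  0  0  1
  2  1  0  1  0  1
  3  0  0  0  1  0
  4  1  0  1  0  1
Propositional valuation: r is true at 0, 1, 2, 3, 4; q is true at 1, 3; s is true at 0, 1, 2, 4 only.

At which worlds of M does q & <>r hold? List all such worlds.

1, 3

Let φ = q & <>r. Evaluate φ at each world:
  0 (successors {0, 4}): φ is false.
  1 (successors {1, 4}): φ is true.
  2 (successors {0, 2, 4}): φ is false.
  3 (successors {3}): φ is true.
  4 (successors {0, 2, 4}): φ is false.
For instance, at 1:
  At 1: q is true, <>r is true, so q & <>r is true.
    At 1: <>r requires r at some successor in {1, 4}.
      r holds at 1, so <>r is true at 1.
Satisfying worlds: {1, 3}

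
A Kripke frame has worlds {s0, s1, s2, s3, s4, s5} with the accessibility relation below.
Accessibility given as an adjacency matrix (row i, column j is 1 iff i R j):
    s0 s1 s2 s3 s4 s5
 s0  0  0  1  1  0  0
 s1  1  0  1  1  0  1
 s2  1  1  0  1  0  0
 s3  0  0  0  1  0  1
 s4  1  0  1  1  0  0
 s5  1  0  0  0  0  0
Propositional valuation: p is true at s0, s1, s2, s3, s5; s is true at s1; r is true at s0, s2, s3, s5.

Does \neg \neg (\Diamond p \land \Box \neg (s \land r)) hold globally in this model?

Let φ = \neg \neg (\Diamond p \land \Box \neg (s \land r)). Evaluate φ at each world:
  s0 (successors {s2, s3}): φ is true.
  s1 (successors {s0, s2, s3, s5}): φ is true.
  s2 (successors {s0, s1, s3}): φ is true.
  s3 (successors {s3, s5}): φ is true.
  s4 (successors {s0, s2, s3}): φ is true.
  s5 (successors {s0}): φ is true.
For instance, at s2:
  At s2: \neg (\Diamond p \land \Box \neg (s \land r)) is false, so \neg \neg (\Diamond p \land \Box \neg (s \land r)) is true.
    At s2: \Diamond p \land \Box \neg (s \land r) is true, so \neg (\Diamond p \land \Box \neg (s \land r)) is false.
      At s2: \Diamond p is true, \Box \neg (s \land r) is true, so \Diamond p \land \Box \neg (s \land r) is true.

Yes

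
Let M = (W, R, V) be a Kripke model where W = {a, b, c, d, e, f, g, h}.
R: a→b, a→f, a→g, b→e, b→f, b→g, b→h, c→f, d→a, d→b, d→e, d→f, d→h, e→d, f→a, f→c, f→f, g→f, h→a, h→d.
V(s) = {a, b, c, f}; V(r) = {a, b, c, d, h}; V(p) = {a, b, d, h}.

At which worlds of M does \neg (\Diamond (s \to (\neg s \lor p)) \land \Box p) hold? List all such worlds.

Let φ = \neg (\Diamond (s \to (\neg s \lor p)) \land \Box p). Evaluate φ at each world:
  a (successors {b, f, g}): φ is true.
  b (successors {e, f, g, h}): φ is true.
  c (successors {f}): φ is true.
  d (successors {a, b, e, f, h}): φ is true.
  e (successors {d}): φ is false.
  f (successors {a, c, f}): φ is true.
  g (successors {f}): φ is true.
  h (successors {a, d}): φ is false.
For instance, at e:
  At e: \Diamond (s \to (\neg s \lor p)) \land \Box p is true, so \neg (\Diamond (s \to (\neg s \lor p)) \land \Box p) is false.
    At e: \Diamond (s \to (\neg s \lor p)) is true, \Box p is true, so \Diamond (s \to (\neg s \lor p)) \land \Box p is true.
      At e: \Diamond (s \to (\neg s \lor p)) requires s \to (\neg s \lor p) at some successor in {d}.
        s \to (\neg s \lor p) holds at d, so \Diamond (s \to (\neg s \lor p)) is true at e.
      At e: \Box p requires p at every successor {d}.
        At d: p is true.
      So \Box p is true at e.
Satisfying worlds: {a, b, c, d, f, g}

a, b, c, d, f, g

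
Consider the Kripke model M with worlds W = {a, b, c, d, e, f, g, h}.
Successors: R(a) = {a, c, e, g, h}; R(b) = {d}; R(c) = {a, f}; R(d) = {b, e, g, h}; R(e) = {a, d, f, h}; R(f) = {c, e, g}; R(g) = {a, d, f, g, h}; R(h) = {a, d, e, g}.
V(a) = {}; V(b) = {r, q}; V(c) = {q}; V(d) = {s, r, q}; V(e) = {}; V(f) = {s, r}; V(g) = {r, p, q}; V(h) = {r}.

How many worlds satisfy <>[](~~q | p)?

Let φ = <>[](~~q | p). Evaluate φ at each world:
  a (successors {a, c, e, g, h}): φ is false.
  b (successors {d}): φ is false.
  c (successors {a, f}): φ is false.
  d (successors {b, e, g, h}): φ is true.
  e (successors {a, d, f, h}): φ is false.
  f (successors {c, e, g}): φ is false.
  g (successors {a, d, f, g, h}): φ is false.
  h (successors {a, d, e, g}): φ is false.
For instance, at g:
  At g: <>[](~~q | p) requires [](~~q | p) at some successor in {a, d, f, g, h}.
    At a: [](~~q | p) is false.
    At d: [](~~q | p) is false.
    At f: [](~~q | p) is false.
    At g: [](~~q | p) is false.
    At h: [](~~q | p) is false.
  So <>[](~~q | p) is false at g.
Satisfying worlds: {d}

1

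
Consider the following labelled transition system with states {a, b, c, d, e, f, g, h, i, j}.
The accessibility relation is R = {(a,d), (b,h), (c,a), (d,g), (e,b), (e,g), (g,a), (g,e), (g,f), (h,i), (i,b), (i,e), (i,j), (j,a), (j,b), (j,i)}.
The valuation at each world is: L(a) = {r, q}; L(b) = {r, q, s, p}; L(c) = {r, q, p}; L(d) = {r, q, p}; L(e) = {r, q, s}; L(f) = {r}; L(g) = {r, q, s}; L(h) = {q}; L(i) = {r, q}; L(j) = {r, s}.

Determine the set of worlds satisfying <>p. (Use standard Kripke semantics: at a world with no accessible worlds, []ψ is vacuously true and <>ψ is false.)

a, e, i, j

Let φ = <>p. Evaluate φ at each world:
  a (successors {d}): φ is true.
  b (successors {h}): φ is false.
  c (successors {a}): φ is false.
  d (successors {g}): φ is false.
  e (successors {b, g}): φ is true.
  f (successors ∅): φ is false.
  g (successors {a, e, f}): φ is false.
  h (successors {i}): φ is false.
  i (successors {b, e, j}): φ is true.
  j (successors {a, b, i}): φ is true.
For instance, at h:
  At h: <>p requires p at some successor in {i}.
    At i: p is false.
  So <>p is false at h.
Satisfying worlds: {a, e, i, j}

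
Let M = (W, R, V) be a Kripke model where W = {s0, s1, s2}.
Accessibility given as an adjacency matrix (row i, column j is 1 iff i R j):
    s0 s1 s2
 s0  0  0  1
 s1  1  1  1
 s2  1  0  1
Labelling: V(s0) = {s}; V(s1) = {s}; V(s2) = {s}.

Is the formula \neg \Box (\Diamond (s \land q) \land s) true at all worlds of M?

Yes

Recall that \Box ψ holds at a world iff ψ holds at every accessible world, and \Diamond ψ holds iff ψ holds at some accessible world.
Let φ = \neg \Box (\Diamond (s \land q) \land s). Evaluate φ at each world:
  s0 (successors {s2}): φ is true.
  s1 (successors {s0, s1, s2}): φ is true.
  s2 (successors {s0, s2}): φ is true.
For instance, at s0:
  At s0: \Box (\Diamond (s \land q) \land s) is false, so \neg \Box (\Diamond (s \land q) \land s) is true.
    At s0: \Box (\Diamond (s \land q) \land s) requires \Diamond (s \land q) \land s at every successor {s2}.
      \Diamond (s \land q) \land s fails at s2, so \Box (\Diamond (s \land q) \land s) is false at s0.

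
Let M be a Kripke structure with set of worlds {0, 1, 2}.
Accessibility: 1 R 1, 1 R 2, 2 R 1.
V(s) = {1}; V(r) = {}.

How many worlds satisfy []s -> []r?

2

Let φ = []s -> []r. Evaluate φ at each world:
  0 (successors ∅): φ is true.
  1 (successors {1, 2}): φ is true.
  2 (successors {1}): φ is false.
For instance, at 2:
  At 2: []s is true, []r is false, so []s -> []r is false.
    At 2: []s requires s at every successor {1}.
      At 1: s is true.
    So []s is true at 2.
    At 2: []r requires r at every successor {1}.
      r fails at 1, so []r is false at 2.
Satisfying worlds: {0, 1}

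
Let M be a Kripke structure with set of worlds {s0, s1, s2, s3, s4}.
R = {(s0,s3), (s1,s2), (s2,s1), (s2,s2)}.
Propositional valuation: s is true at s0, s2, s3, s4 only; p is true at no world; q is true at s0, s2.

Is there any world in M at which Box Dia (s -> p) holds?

Yes

Let φ = Box Dia (s -> p). Evaluate φ at each world:
  s0 (successors {s3}): φ is false.
  s1 (successors {s2}): φ is true.
  s2 (successors {s1, s2}): φ is false.
  s3 (successors ∅): φ is true.
  s4 (successors ∅): φ is true.
Detail at s1 (witness):
  At s1: Box Dia (s -> p) requires Dia (s -> p) at every successor {s2}.
      At s2: Dia (s -> p) requires s -> p at some successor in {s1, s2}.
        s -> p holds at s1, so Dia (s -> p) is true at s2.
  So Box Dia (s -> p) is true at s1.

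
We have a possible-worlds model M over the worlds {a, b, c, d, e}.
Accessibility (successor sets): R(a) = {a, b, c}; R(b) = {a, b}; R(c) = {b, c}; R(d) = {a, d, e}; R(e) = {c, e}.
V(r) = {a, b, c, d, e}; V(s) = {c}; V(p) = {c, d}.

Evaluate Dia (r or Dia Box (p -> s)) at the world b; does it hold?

At b: Dia (r or Dia Box (p -> s)) requires r or Dia Box (p -> s) at some successor in {a, b}.
  r or Dia Box (p -> s) holds at a, so Dia (r or Dia Box (p -> s)) is true at b.
    At a: r is true, Dia Box (p -> s) is true, so r or Dia Box (p -> s) is true.
      At a: Dia Box (p -> s) requires Box (p -> s) at some successor in {a, b, c}.
        Box (p -> s) holds at a, so Dia Box (p -> s) is true at a.

Yes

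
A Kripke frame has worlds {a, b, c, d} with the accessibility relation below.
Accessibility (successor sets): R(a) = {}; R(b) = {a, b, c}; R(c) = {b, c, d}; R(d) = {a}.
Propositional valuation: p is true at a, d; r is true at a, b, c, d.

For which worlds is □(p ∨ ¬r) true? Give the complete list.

a, d

Let φ = □(p ∨ ¬r). Evaluate φ at each world:
  a (successors ∅): φ is true.
  b (successors {a, b, c}): φ is false.
  c (successors {b, c, d}): φ is false.
  d (successors {a}): φ is true.
For instance, at d:
  At d: □(p ∨ ¬r) requires p ∨ ¬r at every successor {a}.
    At a: p ∨ ¬r is true.
  So □(p ∨ ¬r) is true at d.
Satisfying worlds: {a, d}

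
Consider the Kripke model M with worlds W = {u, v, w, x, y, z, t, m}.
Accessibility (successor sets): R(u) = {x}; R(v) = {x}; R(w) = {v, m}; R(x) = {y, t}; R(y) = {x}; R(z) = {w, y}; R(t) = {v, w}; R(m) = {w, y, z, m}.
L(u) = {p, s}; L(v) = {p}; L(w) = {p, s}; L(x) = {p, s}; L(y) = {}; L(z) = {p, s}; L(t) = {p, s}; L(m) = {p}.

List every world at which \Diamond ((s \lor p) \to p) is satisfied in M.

Let φ = \Diamond ((s \lor p) \to p). Evaluate φ at each world:
  u (successors {x}): φ is true.
  v (successors {x}): φ is true.
  w (successors {v, m}): φ is true.
  x (successors {y, t}): φ is true.
  y (successors {x}): φ is true.
  z (successors {w, y}): φ is true.
  t (successors {v, w}): φ is true.
  m (successors {w, y, z, m}): φ is true.
For instance, at v:
  At v: \Diamond ((s \lor p) \to p) requires (s \lor p) \to p at some successor in {x}.
    (s \lor p) \to p holds at x, so \Diamond ((s \lor p) \to p) is true at v.
Satisfying worlds: {u, v, w, x, y, z, t, m}

u, v, w, x, y, z, t, m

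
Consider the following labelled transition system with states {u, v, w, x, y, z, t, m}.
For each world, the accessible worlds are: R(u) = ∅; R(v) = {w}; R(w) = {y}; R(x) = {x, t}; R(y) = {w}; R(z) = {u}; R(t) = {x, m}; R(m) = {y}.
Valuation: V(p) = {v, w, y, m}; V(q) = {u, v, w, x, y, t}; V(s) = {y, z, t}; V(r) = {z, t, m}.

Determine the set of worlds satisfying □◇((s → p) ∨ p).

u, v, w, x, y, t, m

Let φ = □◇((s → p) ∨ p). Evaluate φ at each world:
  u (successors ∅): φ is true.
  v (successors {w}): φ is true.
  w (successors {y}): φ is true.
  x (successors {x, t}): φ is true.
  y (successors {w}): φ is true.
  z (successors {u}): φ is false.
  t (successors {x, m}): φ is true.
  m (successors {y}): φ is true.
For instance, at z:
  At z: □◇((s → p) ∨ p) requires ◇((s → p) ∨ p) at every successor {u}.
    ◇((s → p) ∨ p) fails at u, so □◇((s → p) ∨ p) is false at z.
      At u: no accessible worlds, so ◇((s → p) ∨ p) is false.
Satisfying worlds: {u, v, w, x, y, t, m}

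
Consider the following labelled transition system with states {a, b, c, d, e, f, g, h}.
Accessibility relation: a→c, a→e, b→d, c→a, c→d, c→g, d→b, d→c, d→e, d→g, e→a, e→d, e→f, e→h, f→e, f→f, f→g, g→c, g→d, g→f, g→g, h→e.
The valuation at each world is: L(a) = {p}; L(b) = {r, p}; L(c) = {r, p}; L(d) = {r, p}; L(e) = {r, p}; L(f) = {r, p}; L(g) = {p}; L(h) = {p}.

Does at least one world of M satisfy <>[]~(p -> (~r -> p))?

Let φ = <>[]~(p -> (~r -> p)). Evaluate φ at each world:
  a (successors {c, e}): φ is false.
  b (successors {d}): φ is false.
  c (successors {a, d, g}): φ is false.
  d (successors {b, c, e, g}): φ is false.
  e (successors {a, d, f, h}): φ is false.
  f (successors {e, f, g}): φ is false.
  g (successors {c, d, f, g}): φ is false.
  h (successors {e}): φ is false.
For instance, at e:
  At e: <>[]~(p -> (~r -> p)) requires []~(p -> (~r -> p)) at some successor in {a, d, f, h}.
    At a: []~(p -> (~r -> p)) is false.
    At d: []~(p -> (~r -> p)) is false.
    At f: []~(p -> (~r -> p)) is false.
    At h: []~(p -> (~r -> p)) is false.
  So <>[]~(p -> (~r -> p)) is false at e.

No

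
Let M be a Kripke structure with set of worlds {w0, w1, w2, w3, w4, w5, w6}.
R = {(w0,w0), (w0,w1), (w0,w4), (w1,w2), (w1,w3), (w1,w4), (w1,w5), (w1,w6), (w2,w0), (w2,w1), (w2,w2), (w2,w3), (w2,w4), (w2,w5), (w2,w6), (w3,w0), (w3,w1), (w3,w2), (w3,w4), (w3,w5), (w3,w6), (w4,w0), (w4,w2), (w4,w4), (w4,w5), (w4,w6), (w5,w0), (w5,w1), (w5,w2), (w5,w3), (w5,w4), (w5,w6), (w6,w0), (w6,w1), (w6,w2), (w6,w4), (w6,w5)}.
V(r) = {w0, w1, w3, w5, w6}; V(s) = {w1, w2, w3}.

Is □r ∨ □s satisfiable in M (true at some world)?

Let φ = □r ∨ □s. Evaluate φ at each world:
  w0 (successors {w0, w1, w4}): φ is false.
  w1 (successors {w2, w3, w4, w5, w6}): φ is false.
  w2 (successors {w0, w1, w2, w3, w4, w5, w6}): φ is false.
  w3 (successors {w0, w1, w2, w4, w5, w6}): φ is false.
  w4 (successors {w0, w2, w4, w5, w6}): φ is false.
  w5 (successors {w0, w1, w2, w3, w4, w6}): φ is false.
  w6 (successors {w0, w1, w2, w4, w5}): φ is false.
For instance, at w6:
  At w6: □r is false, □s is false, so □r ∨ □s is false.
    At w6: □r requires r at every successor {w0, w1, w2, w4, w5}.
      r fails at w2, so □r is false at w6.
    At w6: □s requires s at every successor {w0, w1, w2, w4, w5}.
      s fails at w0, so □s is false at w6.

No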